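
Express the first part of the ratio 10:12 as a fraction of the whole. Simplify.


Total parts = 10 + 12 = 22
First part fraction = 10/22
Simplify: 10/22 = 5/11

5/11


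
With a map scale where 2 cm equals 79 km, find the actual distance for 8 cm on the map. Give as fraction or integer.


Map scale: 2 cm = 79 km
Measured distance on map = 8 cm
Set up proportion: 8 * 79 / 2
= 632 / 2
= 316 km

316


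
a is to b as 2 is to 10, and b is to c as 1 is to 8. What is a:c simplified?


Given a:b = 2:10 and b:c = 1:8
Make b consistent. Multiply first ratio by 1: a:b = 2:10
Multiply second ratio by 10: b:c = 10:80
Now b = 10 in both, so a:b:c = 2:10:80
Therefore a:c = 2:80
Simplify by GCD: a:c = 1:40

1:40


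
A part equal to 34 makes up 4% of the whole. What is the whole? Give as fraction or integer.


Given: 34 is 4% of the whole
Set up: 34 = 4/100 * whole
whole = 34 * 100 / 4
whole = 3400 / 4
whole = 850

850


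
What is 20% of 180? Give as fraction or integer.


Compute 20% of 180
Convert percentage: 20% = 20/100
Multiply: 180 * 20/100
= 3600/100
= 36

36


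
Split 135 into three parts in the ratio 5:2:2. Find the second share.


Ratio = 5:2:2
Total parts = 5 + 2 + 2 = 9
Value per part = 135 / 9 = 15
First share = 5 * 15 = 75
Middle share = 2 * 15 = 30
Third share = 2 * 15 = 30

30


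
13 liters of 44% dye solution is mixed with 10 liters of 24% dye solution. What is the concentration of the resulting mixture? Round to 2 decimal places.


Solute in mixture 1 = 44% of 13 L = 13*44/100 = 143/25 L
Solute in mixture 2 = 24% of 10 L = 10*24/100 = 12/5 L
Total solute = 143/25 + 12/5 = 203/25 L
Total volume = 13 + 10 = 23 L
Final concentration = 203/25/23 * 100 = 35.30%

35.30


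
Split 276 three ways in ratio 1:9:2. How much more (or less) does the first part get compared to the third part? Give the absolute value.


Total parts = 1 + 9 + 2 = 12
Value per part = 276 / 12 = 23
Shares: 1*23=23, 9*23=207, 2*23=46
First share = 23, third share = 46
Difference = |23 - 46| = 23

23


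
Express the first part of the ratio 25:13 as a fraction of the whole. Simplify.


Total parts = 25 + 13 = 38
First part fraction = 25/38
Simplify: 25/38 = 25/38

25/38


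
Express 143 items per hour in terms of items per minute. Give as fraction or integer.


Converting from per hour to per minute
Rate = 143 items per hour
Divide by 60: 143/60
= 143/60 items per minute

143/60


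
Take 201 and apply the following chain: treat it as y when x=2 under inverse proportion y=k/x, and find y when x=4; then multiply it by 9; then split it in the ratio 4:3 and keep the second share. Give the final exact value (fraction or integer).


Start with 201.
Step 1: Inverse prop: k = (201)*2; new y = k/4 = 201*2/4 = 201/2
Step 2: Multiply by 9: 201/2 * 9 = 1809/2
Step 3: Split 4:3, second share = 1809/2 * 3/7 = 5427/14
Final result = 5427/14

5427/14


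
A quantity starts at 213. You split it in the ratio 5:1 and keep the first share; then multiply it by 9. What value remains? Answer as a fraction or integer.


Start with 213.
Step 1: Split 5:1, first share = 213 * 5/6 = 355/2
Step 2: Multiply by 9: 355/2 * 9 = 3195/2
Final result = 3195/2

3195/2


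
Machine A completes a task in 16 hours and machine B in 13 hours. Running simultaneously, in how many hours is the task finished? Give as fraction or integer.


Rate of A = 1/16 job per hour
Rate of B = 1/13 job per hour
Combined rate = 1/16 + 1/13
Find common denominator: (13 + 16)/(16*13) = 29/208
Combined rate = 29/208 job per hour
Time together = 1 / (29/208) = 208/29 hours

208/29


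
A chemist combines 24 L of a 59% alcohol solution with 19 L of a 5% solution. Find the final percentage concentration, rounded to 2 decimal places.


Solute in mixture 1 = 59% of 24 L = 24*59/100 = 354/25 L
Solute in mixture 2 = 5% of 19 L = 19*5/100 = 19/20 L
Total solute = 354/25 + 19/20 = 1511/100 L
Total volume = 24 + 19 = 43 L
Final concentration = 1511/100/43 * 100 = 35.14%

35.14


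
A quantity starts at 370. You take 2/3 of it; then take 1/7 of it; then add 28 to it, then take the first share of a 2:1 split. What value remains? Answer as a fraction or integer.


Start with 370.
Step 1: Take 2/3: 370 * 2/3 = 740/3
Step 2: Take 1/7: 740/3 * 1/7 = 740/21
Step 3: Add 28: 740/21+28=1328/21; split 2:1 first = 1328/21*2/3 = 2656/63
Final result = 2656/63

2656/63


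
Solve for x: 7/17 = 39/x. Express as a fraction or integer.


Setting up: 7/17 = 39/x
Cross multiply: 7 * x = 17 * 39
7x = 663
x = 663/7
x = 663/7

663/7


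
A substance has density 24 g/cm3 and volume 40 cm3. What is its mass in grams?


Using mass = density * volume
Density = 24 g/cm3
Volume = 40 cm3
Mass = 24 * 40
= 960 g

960


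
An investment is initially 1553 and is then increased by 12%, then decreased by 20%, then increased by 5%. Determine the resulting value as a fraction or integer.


Start: 1553
Step 1: increase by 12% => multiply by 112/100
  1553 * 112/100 = 43484/25
Step 2: decrease by 20% => multiply by 80/100
  43484/25 * 80/100 = 173936/125
Step 3: increase by 5% => multiply by 105/100
  173936/125 * 105/100 = 913164/625
Final value = 913164/625

913164/625


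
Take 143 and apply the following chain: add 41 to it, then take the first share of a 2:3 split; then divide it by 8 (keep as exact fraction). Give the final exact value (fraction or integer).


Start with 143.
Step 1: Add 41: 143+41=184; split 2:3 first = 184*2/5 = 368/5
Step 2: Divide by 8: 368/5 / 8 = 46/5
Final result = 46/5

46/5


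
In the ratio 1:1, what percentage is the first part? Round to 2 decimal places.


Total parts = 1 + 1 = 2
First part fraction = 1/2
Percentage = (1/2) * 100
= 0.5 * 100
= 50.00%

50.00


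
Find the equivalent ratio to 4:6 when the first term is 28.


Original ratio: 4:6
First term target: 28
Scale factor = 28 / 4 = 7
Multiply second term: 6 * 7 = 42
Equivalent ratio = 28:42

28:42


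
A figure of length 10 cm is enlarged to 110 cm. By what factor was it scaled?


Original length = 10 cm
Scaled length = 110 cm
Scale factor = 110 / 10
= 11

11


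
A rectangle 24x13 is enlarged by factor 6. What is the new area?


Original dimensions: 24 x 13
Enlargement factor = 6
New width = 24 * 6 = 144
New height = 13 * 6 = 78
New area = 144 * 78 = 11232

11232


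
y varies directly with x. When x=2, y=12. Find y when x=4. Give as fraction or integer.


Direct proportion: y = kx
Find k: k = 12/2 = 6
Compute y at x=4: y = 6 * 4
y = 24

24


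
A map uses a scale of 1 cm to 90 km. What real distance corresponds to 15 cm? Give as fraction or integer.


Map scale: 1 cm = 90 km
Measured distance on map = 15 cm
Set up proportion: 15 * 90 / 1
= 1350 / 1
= 1350 km

1350


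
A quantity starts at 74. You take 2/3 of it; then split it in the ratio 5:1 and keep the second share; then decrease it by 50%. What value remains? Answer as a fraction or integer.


Start with 74.
Step 1: Take 2/3: 74 * 2/3 = 148/3
Step 2: Split 5:1, second share = 148/3 * 1/6 = 74/9
Step 3: Decrease by 50%: 74/9 * 50/100 = 37/9
Final result = 37/9

37/9


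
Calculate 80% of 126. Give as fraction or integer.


Compute 80% of 126
Convert percentage: 80% = 80/100
Multiply: 126 * 80/100
= 10080/100
= 504/5

504/5


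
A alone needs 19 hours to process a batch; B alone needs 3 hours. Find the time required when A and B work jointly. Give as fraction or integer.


Rate of A = 1/19 job per hour
Rate of B = 1/3 job per hour
Combined rate = 1/19 + 1/3
Find common denominator: (3 + 19)/(19*3) = 22/57
Combined rate = 22/57 job per hour
Time together = 1 / (22/57) = 57/22 hours

57/22


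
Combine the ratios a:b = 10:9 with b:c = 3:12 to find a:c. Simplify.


Given a:b = 10:9 and b:c = 3:12
Make b consistent. Multiply first ratio by 3: a:b = 30:27
Multiply second ratio by 9: b:c = 27:108
Now b = 27 in both, so a:b:c = 30:27:108
Therefore a:c = 30:108
Simplify by GCD: a:c = 5:18

5:18


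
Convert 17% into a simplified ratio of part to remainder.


Part = 17%, Remainder = 83%
Ratio = 17:83
GCD(17, 83) = 1
Simplify: 17:83 = 17:83

17:83


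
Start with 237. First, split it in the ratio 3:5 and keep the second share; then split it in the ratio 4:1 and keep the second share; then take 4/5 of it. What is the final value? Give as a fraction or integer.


Start with 237.
Step 1: Split 3:5, second share = 237 * 5/8 = 1185/8
Step 2: Split 4:1, second share = 1185/8 * 1/5 = 237/8
Step 3: Take 4/5: 237/8 * 4/5 = 237/10
Final result = 237/10

237/10


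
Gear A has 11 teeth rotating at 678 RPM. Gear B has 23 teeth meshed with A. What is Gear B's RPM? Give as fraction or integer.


Gear ratio: teeth_A * RPM_A = teeth_B * RPM_B
11 * 678 = 23 * RPM_B
7458 = 23 * RPM_B
RPM_B = 7458 / 23
RPM_B = 7458/23

7458/23


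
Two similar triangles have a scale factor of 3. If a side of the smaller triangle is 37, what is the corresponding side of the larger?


Similar triangles have proportional sides
Scale factor = 3
Smaller side = 37
Corresponding larger side = 37 * 3
= 111

111


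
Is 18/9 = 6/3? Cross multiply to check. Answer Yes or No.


Cross multiply to check 18/9 = 6/3
Left cross product: 18 * 3 = 54
Right cross product: 9 * 6 = 54
54 = 54
Equal, so proportions match => Yes

Yes


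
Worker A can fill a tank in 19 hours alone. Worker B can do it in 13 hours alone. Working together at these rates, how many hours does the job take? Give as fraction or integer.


Rate of A = 1/19 job per hour
Rate of B = 1/13 job per hour
Combined rate = 1/19 + 1/13
Find common denominator: (13 + 19)/(19*13) = 32/247
Combined rate = 32/247 job per hour
Time together = 1 / (32/247) = 247/32 hours

247/32


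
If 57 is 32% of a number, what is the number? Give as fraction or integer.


Given: 57 is 32% of the whole
Set up: 57 = 32/100 * whole
whole = 57 * 100 / 32
whole = 5700 / 32
whole = 1425/8

1425/8


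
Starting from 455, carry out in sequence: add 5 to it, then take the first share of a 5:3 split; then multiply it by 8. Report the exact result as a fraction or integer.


Start with 455.
Step 1: Add 5: 455+5=460; split 5:3 first = 460*5/8 = 575/2
Step 2: Multiply by 8: 575/2 * 8 = 2300
Final result = 2300

2300


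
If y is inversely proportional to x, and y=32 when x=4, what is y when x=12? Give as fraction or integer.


Inverse proportion: y = k/x
Find k: k = 4 * 32 = 128
Compute y at x=12: y = 128/12
y = 32/3

32/3


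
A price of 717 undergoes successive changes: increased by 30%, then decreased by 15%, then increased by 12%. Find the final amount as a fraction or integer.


Start: 717
Step 1: increase by 30% => multiply by 130/100
  717 * 130/100 = 9321/10
Step 2: decrease by 15% => multiply by 85/100
  9321/10 * 85/100 = 158457/200
Step 3: increase by 12% => multiply by 112/100
  158457/200 * 112/100 = 1109199/1250
Final value = 1109199/1250

1109199/1250


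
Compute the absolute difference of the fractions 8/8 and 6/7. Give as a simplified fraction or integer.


Simplify: 8/8 = 1 and 6/7 = 6/7
Find common denominator: LCD = 7
Convert: 7/7 and 6/7
Difference = |7 - 6|/7 = 1/7
Simplified = 1/7

1/7


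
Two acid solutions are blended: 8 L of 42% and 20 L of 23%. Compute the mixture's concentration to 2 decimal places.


Solute in mixture 1 = 42% of 8 L = 8*42/100 = 84/25 L
Solute in mixture 2 = 23% of 20 L = 20*23/100 = 23/5 L
Total solute = 84/25 + 23/5 = 199/25 L
Total volume = 8 + 20 = 28 L
Final concentration = 199/25/28 * 100 = 28.43%

28.43


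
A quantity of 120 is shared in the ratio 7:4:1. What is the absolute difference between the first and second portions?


Total parts = 7 + 4 + 1 = 12
Value per part = 120 / 12 = 10
Shares: 7*10=70, 4*10=40, 1*10=10
First share = 70, second share = 40
Difference = |70 - 40| = 30

30


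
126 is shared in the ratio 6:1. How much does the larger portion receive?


Total parts = 6 + 1 = 7
Value per part = 126 / 7 = 18
First share = 6 * 18 = 108
Second share = 1 * 18 = 18
Larger share = 108

108


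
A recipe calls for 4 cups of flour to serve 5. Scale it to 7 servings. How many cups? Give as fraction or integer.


Original: 4 cups for 5 servings
Target servings = 7
Scaling factor = 7/5
New amount = 4 * 7/5
= 28/5
= 28/5 cups

28/5


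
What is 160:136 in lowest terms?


Find GCD(160, 136)
GCD = 8
Divide both by 8: 160/8 = 20, 136/8 = 17
Simplified ratio = 20:17

20:17


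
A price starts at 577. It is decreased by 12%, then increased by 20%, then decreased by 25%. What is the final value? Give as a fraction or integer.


Start: 577
Step 1: decrease by 12% => multiply by 88/100
  577 * 88/100 = 12694/25
Step 2: increase by 20% => multiply by 120/100
  12694/25 * 120/100 = 76164/125
Step 3: decrease by 25% => multiply by 75/100
  76164/125 * 75/100 = 57123/125
Final value = 57123/125

57123/125


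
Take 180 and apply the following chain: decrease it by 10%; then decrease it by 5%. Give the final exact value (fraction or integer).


Start with 180.
Step 1: Decrease by 10%: 180 * 90/100 = 162
Step 2: Decrease by 5%: 162 * 95/100 = 1539/10
Final result = 1539/10

1539/10


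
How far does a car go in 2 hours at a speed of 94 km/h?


Using distance = speed * time
Speed = 94 km/h
Time = 2 hours
Distance = 94 * 2
= 188 km

188


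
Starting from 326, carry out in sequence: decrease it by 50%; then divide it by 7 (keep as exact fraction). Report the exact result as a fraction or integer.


Start with 326.
Step 1: Decrease by 50%: 326 * 50/100 = 163
Step 2: Divide by 7: 163 / 7 = 163/7
Final result = 163/7

163/7


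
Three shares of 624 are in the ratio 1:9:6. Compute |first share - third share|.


Total parts = 1 + 9 + 6 = 16
Value per part = 624 / 16 = 39
Shares: 1*39=39, 9*39=351, 6*39=234
First share = 39, third share = 234
Difference = |39 - 234| = 195

195


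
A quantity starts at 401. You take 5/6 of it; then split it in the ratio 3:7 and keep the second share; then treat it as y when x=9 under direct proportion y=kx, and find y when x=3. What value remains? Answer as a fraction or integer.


Start with 401.
Step 1: Take 5/6: 401 * 5/6 = 2005/6
Step 2: Split 3:7, second share = 2005/6 * 7/10 = 2807/12
Step 3: Direct prop: k = (2807/12)/9; new y = k*3 = 2807/12*3/9 = 2807/36
Final result = 2807/36

2807/36


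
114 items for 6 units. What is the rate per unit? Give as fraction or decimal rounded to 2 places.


Total items = 114
Number of units = 6
Unit rate = 114 / 6
= 19 items per unit

19


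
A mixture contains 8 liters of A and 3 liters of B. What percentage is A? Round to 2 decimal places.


Volume of A = 8 L
Volume of B = 3 L
Total volume = 8 + 3 = 11 L
Percentage of A = (8/11) * 100
= 72.73%

72.73


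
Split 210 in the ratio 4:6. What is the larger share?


Total parts = 4 + 6 = 10
Value per part = 210 / 10 = 21
First share = 4 * 21 = 84
Second share = 6 * 21 = 126
Larger share = 126

126


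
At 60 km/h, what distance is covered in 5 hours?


Using distance = speed * time
Speed = 60 km/h
Time = 5 hours
Distance = 60 * 5
= 300 km

300


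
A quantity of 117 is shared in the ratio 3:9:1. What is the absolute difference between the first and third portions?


Total parts = 3 + 9 + 1 = 13
Value per part = 117 / 13 = 9
Shares: 3*9=27, 9*9=81, 1*9=9
First share = 27, third share = 9
Difference = |27 - 9| = 18

18


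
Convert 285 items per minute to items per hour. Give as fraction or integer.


Converting from per minute to per hour
Rate = 285 items per minute
Multiply by 60: 285 * 60
= 17100 items per hour

17100


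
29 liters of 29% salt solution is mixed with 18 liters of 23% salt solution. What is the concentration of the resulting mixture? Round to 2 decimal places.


Solute in mixture 1 = 29% of 29 L = 29*29/100 = 841/100 L
Solute in mixture 2 = 23% of 18 L = 18*23/100 = 207/50 L
Total solute = 841/100 + 207/50 = 251/20 L
Total volume = 29 + 18 = 47 L
Final concentration = 251/20/47 * 100 = 26.70%

26.70


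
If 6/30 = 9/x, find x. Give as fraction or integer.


Setting up: 6/30 = 9/x
Cross multiply: 6 * x = 30 * 9
6x = 270
x = 270/6
x = 45

45


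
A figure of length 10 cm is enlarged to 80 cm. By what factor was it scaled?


Original length = 10 cm
Scaled length = 80 cm
Scale factor = 80 / 10
= 8

8


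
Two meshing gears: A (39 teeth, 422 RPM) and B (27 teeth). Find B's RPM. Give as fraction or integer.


Gear ratio: teeth_A * RPM_A = teeth_B * RPM_B
39 * 422 = 27 * RPM_B
16458 = 27 * RPM_B
RPM_B = 16458 / 27
RPM_B = 5486/9

5486/9


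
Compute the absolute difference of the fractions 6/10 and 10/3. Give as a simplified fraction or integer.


Simplify: 6/10 = 3/5 and 10/3 = 10/3
Find common denominator: LCD = 15
Convert: 9/15 and 50/15
Difference = |9 - 50|/15 = 41/15
Simplified = 41/15

41/15


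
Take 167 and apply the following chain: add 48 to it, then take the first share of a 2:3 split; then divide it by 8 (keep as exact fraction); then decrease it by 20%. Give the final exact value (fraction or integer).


Start with 167.
Step 1: Add 48: 167+48=215; split 2:3 first = 215*2/5 = 86
Step 2: Divide by 8: 86 / 8 = 43/4
Step 3: Decrease by 20%: 43/4 * 80/100 = 43/5
Final result = 43/5

43/5


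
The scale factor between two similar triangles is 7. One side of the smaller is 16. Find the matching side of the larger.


Similar triangles have proportional sides
Scale factor = 7
Smaller side = 16
Corresponding larger side = 16 * 7
= 112

112


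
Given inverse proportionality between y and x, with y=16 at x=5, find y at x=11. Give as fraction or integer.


Inverse proportion: y = k/x
Find k: k = 5 * 16 = 80
Compute y at x=11: y = 80/11
y = 80/11

80/11


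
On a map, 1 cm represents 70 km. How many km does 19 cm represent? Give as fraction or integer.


Map scale: 1 cm = 70 km
Measured distance on map = 19 cm
Set up proportion: 19 * 70 / 1
= 1330 / 1
= 1330 km

1330


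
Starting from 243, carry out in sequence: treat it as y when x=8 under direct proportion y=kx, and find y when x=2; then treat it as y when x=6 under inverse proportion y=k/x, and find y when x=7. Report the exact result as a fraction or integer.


Start with 243.
Step 1: Direct prop: k = (243)/8; new y = k*2 = 243*2/8 = 243/4
Step 2: Inverse prop: k = (243/4)*6; new y = k/7 = 243/4*6/7 = 729/14
Final result = 729/14

729/14


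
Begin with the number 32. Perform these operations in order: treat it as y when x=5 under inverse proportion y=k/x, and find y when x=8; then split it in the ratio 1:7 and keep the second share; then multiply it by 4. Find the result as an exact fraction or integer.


Start with 32.
Step 1: Inverse prop: k = (32)*5; new y = k/8 = 32*5/8 = 20
Step 2: Split 1:7, second share = 20 * 7/8 = 35/2
Step 3: Multiply by 4: 35/2 * 4 = 70
Final result = 70

70


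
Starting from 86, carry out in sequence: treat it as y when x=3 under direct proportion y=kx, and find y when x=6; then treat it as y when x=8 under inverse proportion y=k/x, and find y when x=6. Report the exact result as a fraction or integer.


Start with 86.
Step 1: Direct prop: k = (86)/3; new y = k*6 = 86*6/3 = 172
Step 2: Inverse prop: k = (172)*8; new y = k/6 = 172*8/6 = 688/3
Final result = 688/3

688/3


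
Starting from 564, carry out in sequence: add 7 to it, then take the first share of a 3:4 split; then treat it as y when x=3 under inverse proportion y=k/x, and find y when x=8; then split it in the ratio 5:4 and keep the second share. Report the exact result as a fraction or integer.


Start with 564.
Step 1: Add 7: 564+7=571; split 3:4 first = 571*3/7 = 1713/7
Step 2: Inverse prop: k = (1713/7)*3; new y = k/8 = 1713/7*3/8 = 5139/56
Step 3: Split 5:4, second share = 5139/56 * 4/9 = 571/14
Final result = 571/14

571/14


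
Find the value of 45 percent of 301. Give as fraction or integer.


Compute 45% of 301
Convert percentage: 45% = 45/100
Multiply: 301 * 45/100
= 13545/100
= 2709/20

2709/20


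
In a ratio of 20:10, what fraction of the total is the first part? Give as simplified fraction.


Total parts = 20 + 10 = 30
First part fraction = 20/30
Simplify: 20/30 = 2/3

2/3


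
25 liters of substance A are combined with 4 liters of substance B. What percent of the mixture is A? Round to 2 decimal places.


Volume of A = 25 L
Volume of B = 4 L
Total volume = 25 + 4 = 29 L
Percentage of A = (25/29) * 100
= 86.21%

86.21


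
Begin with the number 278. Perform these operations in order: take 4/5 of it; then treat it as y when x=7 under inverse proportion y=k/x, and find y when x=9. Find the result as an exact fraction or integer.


Start with 278.
Step 1: Take 4/5: 278 * 4/5 = 1112/5
Step 2: Inverse prop: k = (1112/5)*7; new y = k/9 = 1112/5*7/9 = 7784/45
Final result = 7784/45

7784/45


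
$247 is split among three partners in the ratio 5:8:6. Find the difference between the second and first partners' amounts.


Total parts = 5 + 8 + 6 = 19
Value per part = 247 / 19 = 13
Shares: 5*13=65, 8*13=104, 6*13=78
Second share = 104, first share = 65
Difference = |104 - 65| = 39

39


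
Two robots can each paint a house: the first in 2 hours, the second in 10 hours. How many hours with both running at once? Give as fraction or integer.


Rate of A = 1/2 job per hour
Rate of B = 1/10 job per hour
Combined rate = 1/2 + 1/10
Find common denominator: (10 + 2)/(2*10) = 12/20
Combined rate = 3/5 job per hour
Time together = 1 / (3/5) = 5/3 hours

5/3


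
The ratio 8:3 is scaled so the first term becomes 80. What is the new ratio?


Original ratio: 8:3
First term target: 80
Scale factor = 80 / 8 = 10
Multiply second term: 3 * 10 = 30
Equivalent ratio = 80:30

80:30


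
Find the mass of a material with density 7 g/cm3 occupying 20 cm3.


Using mass = density * volume
Density = 7 g/cm3
Volume = 20 cm3
Mass = 7 * 20
= 140 g

140


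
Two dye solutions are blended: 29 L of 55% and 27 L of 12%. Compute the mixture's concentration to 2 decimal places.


Solute in mixture 1 = 55% of 29 L = 29*55/100 = 319/20 L
Solute in mixture 2 = 12% of 27 L = 27*12/100 = 81/25 L
Total solute = 319/20 + 81/25 = 1919/100 L
Total volume = 29 + 27 = 56 L
Final concentration = 1919/100/56 * 100 = 34.27%

34.27


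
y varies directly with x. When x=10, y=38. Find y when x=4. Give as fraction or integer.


Direct proportion: y = kx
Find k: k = 38/10 = 19/5
Compute y at x=4: y = 19/5 * 4
y = 76/5

76/5


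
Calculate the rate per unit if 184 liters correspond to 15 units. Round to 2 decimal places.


Total liters = 184
Number of units = 15
Unit rate = 184 / 15
= 12.27 liters per unit

12.27


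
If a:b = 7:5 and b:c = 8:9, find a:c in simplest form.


Given a:b = 7:5 and b:c = 8:9
Make b consistent. Multiply first ratio by 8: a:b = 56:40
Multiply second ratio by 5: b:c = 40:45
Now b = 40 in both, so a:b:c = 56:40:45
Therefore a:c = 56:45
Simplify by GCD: a:c = 56:45

56:45


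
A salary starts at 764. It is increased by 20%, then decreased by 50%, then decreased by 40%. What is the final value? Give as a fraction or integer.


Start: 764
Step 1: increase by 20% => multiply by 120/100
  764 * 120/100 = 4584/5
Step 2: decrease by 50% => multiply by 50/100
  4584/5 * 50/100 = 2292/5
Step 3: decrease by 40% => multiply by 60/100
  2292/5 * 60/100 = 6876/25
Final value = 6876/25

6876/25


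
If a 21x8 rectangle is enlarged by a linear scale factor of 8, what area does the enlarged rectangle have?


Original dimensions: 21 x 8
Enlargement factor = 8
New width = 21 * 8 = 168
New height = 8 * 8 = 64
New area = 168 * 64 = 10752

10752


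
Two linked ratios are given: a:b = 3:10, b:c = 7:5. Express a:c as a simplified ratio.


Given a:b = 3:10 and b:c = 7:5
Make b consistent. Multiply first ratio by 7: a:b = 21:70
Multiply second ratio by 10: b:c = 70:50
Now b = 70 in both, so a:b:c = 21:70:50
Therefore a:c = 21:50
Simplify by GCD: a:c = 21:50

21:50


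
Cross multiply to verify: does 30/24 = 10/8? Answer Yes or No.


Cross multiply to check 30/24 = 10/8
Left cross product: 30 * 8 = 240
Right cross product: 24 * 10 = 240
240 = 240
Equal, so proportions match => Yes

Yes


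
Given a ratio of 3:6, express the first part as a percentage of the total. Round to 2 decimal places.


Total parts = 3 + 6 = 9
First part fraction = 3/9
Percentage = (3/9) * 100
= 0.333333 * 100
= 33.33%

33.33


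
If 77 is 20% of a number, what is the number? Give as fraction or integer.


Given: 77 is 20% of the whole
Set up: 77 = 20/100 * whole
whole = 77 * 100 / 20
whole = 7700 / 20
whole = 385

385


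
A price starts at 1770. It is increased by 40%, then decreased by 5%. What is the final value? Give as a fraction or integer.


Start: 1770
Step 1: increase by 40% => multiply by 140/100
  1770 * 140/100 = 2478
Step 2: decrease by 5% => multiply by 95/100
  2478 * 95/100 = 23541/10
Final value = 23541/10

23541/10


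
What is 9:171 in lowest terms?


Find GCD(9, 171)
GCD = 9
Divide both by 9: 9/9 = 1, 171/9 = 19
Simplified ratio = 1:19

1:19


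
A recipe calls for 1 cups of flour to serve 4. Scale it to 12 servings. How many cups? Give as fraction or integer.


Original: 1 cups for 4 servings
Target servings = 12
Scaling factor = 12/4
New amount = 1 * 12/4
= 12/4
= 3 cups

3


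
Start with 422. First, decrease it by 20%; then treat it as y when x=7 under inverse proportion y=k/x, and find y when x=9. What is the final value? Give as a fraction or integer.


Start with 422.
Step 1: Decrease by 20%: 422 * 80/100 = 1688/5
Step 2: Inverse prop: k = (1688/5)*7; new y = k/9 = 1688/5*7/9 = 11816/45
Final result = 11816/45

11816/45


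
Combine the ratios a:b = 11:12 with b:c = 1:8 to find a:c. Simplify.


Given a:b = 11:12 and b:c = 1:8
Make b consistent. Multiply first ratio by 1: a:b = 11:12
Multiply second ratio by 12: b:c = 12:96
Now b = 12 in both, so a:b:c = 11:12:96
Therefore a:c = 11:96
Simplify by GCD: a:c = 11:96

11:96


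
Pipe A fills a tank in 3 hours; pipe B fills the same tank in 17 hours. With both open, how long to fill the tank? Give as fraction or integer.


Rate of A = 1/3 job per hour
Rate of B = 1/17 job per hour
Combined rate = 1/3 + 1/17
Find common denominator: (17 + 3)/(3*17) = 20/51
Combined rate = 20/51 job per hour
Time together = 1 / (20/51) = 51/20 hours

51/20


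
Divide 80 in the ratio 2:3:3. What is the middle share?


Ratio = 2:3:3
Total parts = 2 + 3 + 3 = 8
Value per part = 80 / 8 = 10
First share = 2 * 10 = 20
Middle share = 3 * 10 = 30
Third share = 3 * 10 = 30

30


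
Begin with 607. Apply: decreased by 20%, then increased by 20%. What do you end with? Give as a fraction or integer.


Start: 607
Step 1: decrease by 20% => multiply by 80/100
  607 * 80/100 = 2428/5
Step 2: increase by 20% => multiply by 120/100
  2428/5 * 120/100 = 14568/25
Final value = 14568/25

14568/25


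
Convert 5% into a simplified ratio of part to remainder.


Part = 5%, Remainder = 95%
Ratio = 5:95
GCD(5, 95) = 5
Simplify: 1:19 = 1:19

1:19


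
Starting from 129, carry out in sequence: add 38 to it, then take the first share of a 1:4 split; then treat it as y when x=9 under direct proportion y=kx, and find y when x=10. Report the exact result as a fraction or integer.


Start with 129.
Step 1: Add 38: 129+38=167; split 1:4 first = 167*1/5 = 167/5
Step 2: Direct prop: k = (167/5)/9; new y = k*10 = 167/5*10/9 = 334/9
Final result = 334/9

334/9


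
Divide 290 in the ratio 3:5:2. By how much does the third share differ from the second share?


Total parts = 3 + 5 + 2 = 10
Value per part = 290 / 10 = 29
Shares: 3*29=87, 5*29=145, 2*29=58
Third share = 58, second share = 145
Difference = |58 - 145| = 87

87


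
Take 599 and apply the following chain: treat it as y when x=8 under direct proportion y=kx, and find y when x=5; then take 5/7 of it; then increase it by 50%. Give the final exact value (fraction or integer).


Start with 599.
Step 1: Direct prop: k = (599)/8; new y = k*5 = 599*5/8 = 2995/8
Step 2: Take 5/7: 2995/8 * 5/7 = 14975/56
Step 3: Increase by 50%: 14975/56 * 150/100 = 44925/112
Final result = 44925/112

44925/112


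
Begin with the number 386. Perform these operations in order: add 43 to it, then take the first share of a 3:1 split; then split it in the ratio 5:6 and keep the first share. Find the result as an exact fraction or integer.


Start with 386.
Step 1: Add 43: 386+43=429; split 3:1 first = 429*3/4 = 1287/4
Step 2: Split 5:6, first share = 1287/4 * 5/11 = 585/4
Final result = 585/4

585/4


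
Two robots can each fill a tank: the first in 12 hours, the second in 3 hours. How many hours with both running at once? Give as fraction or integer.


Rate of A = 1/12 job per hour
Rate of B = 1/3 job per hour
Combined rate = 1/12 + 1/3
Find common denominator: (3 + 12)/(12*3) = 15/36
Combined rate = 5/12 job per hour
Time together = 1 / (5/12) = 12/5 hours

12/5


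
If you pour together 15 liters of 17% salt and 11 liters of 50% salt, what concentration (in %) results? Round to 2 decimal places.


Solute in mixture 1 = 17% of 15 L = 15*17/100 = 51/20 L
Solute in mixture 2 = 50% of 11 L = 11*50/100 = 11/2 L
Total solute = 51/20 + 11/2 = 161/20 L
Total volume = 15 + 11 = 26 L
Final concentration = 161/20/26 * 100 = 30.96%

30.96


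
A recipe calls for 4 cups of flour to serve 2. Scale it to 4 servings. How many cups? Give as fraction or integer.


Original: 4 cups for 2 servings
Target servings = 4
Scaling factor = 4/2
New amount = 4 * 4/2
= 16/2
= 8 cups

8


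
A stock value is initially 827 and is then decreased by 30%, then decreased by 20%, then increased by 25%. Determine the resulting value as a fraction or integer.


Start: 827
Step 1: decrease by 30% => multiply by 70/100
  827 * 70/100 = 5789/10
Step 2: decrease by 20% => multiply by 80/100
  5789/10 * 80/100 = 11578/25
Step 3: increase by 25% => multiply by 125/100
  11578/25 * 125/100 = 5789/10
Final value = 5789/10

5789/10


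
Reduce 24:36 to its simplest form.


Find GCD(24, 36)
GCD = 12
Divide both by 12: 24/12 = 2, 36/12 = 3
Simplified ratio = 2:3

2:3


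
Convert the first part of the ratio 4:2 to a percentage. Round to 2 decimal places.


Total parts = 4 + 2 = 6
First part fraction = 4/6
Percentage = (4/6) * 100
= 0.666667 * 100
= 66.67%

66.67


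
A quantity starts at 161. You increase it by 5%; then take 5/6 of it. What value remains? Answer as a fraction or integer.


Start with 161.
Step 1: Increase by 5%: 161 * 105/100 = 3381/20
Step 2: Take 5/6: 3381/20 * 5/6 = 1127/8
Final result = 1127/8

1127/8


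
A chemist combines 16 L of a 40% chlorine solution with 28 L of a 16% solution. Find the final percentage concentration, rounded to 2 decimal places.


Solute in mixture 1 = 40% of 16 L = 16*40/100 = 32/5 L
Solute in mixture 2 = 16% of 28 L = 28*16/100 = 112/25 L
Total solute = 32/5 + 112/25 = 272/25 L
Total volume = 16 + 28 = 44 L
Final concentration = 272/25/44 * 100 = 24.73%

24.73


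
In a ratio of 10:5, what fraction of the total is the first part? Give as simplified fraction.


Total parts = 10 + 5 = 15
First part fraction = 10/15
Simplify: 10/15 = 2/3

2/3


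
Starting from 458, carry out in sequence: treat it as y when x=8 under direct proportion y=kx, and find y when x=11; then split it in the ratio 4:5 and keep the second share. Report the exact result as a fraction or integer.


Start with 458.
Step 1: Direct prop: k = (458)/8; new y = k*11 = 458*11/8 = 2519/4
Step 2: Split 4:5, second share = 2519/4 * 5/9 = 12595/36
Final result = 12595/36

12595/36


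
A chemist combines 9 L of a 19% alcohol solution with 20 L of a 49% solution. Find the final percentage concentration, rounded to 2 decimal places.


Solute in mixture 1 = 19% of 9 L = 9*19/100 = 171/100 L
Solute in mixture 2 = 49% of 20 L = 20*49/100 = 49/5 L
Total solute = 171/100 + 49/5 = 1151/100 L
Total volume = 9 + 20 = 29 L
Final concentration = 1151/100/29 * 100 = 39.69%

39.69


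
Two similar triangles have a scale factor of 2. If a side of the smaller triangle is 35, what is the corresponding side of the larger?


Similar triangles have proportional sides
Scale factor = 2
Smaller side = 35
Corresponding larger side = 35 * 2
= 70

70


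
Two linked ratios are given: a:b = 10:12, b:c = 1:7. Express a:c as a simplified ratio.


Given a:b = 10:12 and b:c = 1:7
Make b consistent. Multiply first ratio by 1: a:b = 10:12
Multiply second ratio by 12: b:c = 12:84
Now b = 12 in both, so a:b:c = 10:12:84
Therefore a:c = 10:84
Simplify by GCD: a:c = 5:42

5:42


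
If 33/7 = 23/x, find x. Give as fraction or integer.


Setting up: 33/7 = 23/x
Cross multiply: 33 * x = 7 * 23
33x = 161
x = 161/33
x = 161/33

161/33


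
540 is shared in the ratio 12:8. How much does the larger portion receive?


Total parts = 12 + 8 = 20
Value per part = 540 / 20 = 27
First share = 12 * 27 = 324
Second share = 8 * 27 = 216
Larger share = 324

324


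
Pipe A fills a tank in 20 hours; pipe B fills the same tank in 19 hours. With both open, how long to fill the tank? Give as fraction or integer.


Rate of A = 1/20 job per hour
Rate of B = 1/19 job per hour
Combined rate = 1/20 + 1/19
Find common denominator: (19 + 20)/(20*19) = 39/380
Combined rate = 39/380 job per hour
Time together = 1 / (39/380) = 380/39 hours

380/39


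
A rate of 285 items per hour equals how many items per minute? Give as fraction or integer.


Converting from per hour to per minute
Rate = 285 items per hour
Divide by 60: 285/60
= 19/4 items per minute

19/4


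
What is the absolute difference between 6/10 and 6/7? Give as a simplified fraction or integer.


Simplify: 6/10 = 3/5 and 6/7 = 6/7
Find common denominator: LCD = 35
Convert: 21/35 and 30/35
Difference = |21 - 30|/35 = 9/35
Simplified = 9/35

9/35


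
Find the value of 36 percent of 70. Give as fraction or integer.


Compute 36% of 70
Convert percentage: 36% = 36/100
Multiply: 70 * 36/100
= 2520/100
= 126/5

126/5


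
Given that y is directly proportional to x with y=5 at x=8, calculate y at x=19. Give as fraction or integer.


Direct proportion: y = kx
Find k: k = 5/8 = 5/8
Compute y at x=19: y = 5/8 * 19
y = 95/8

95/8


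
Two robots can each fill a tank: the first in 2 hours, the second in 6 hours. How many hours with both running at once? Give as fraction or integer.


Rate of A = 1/2 job per hour
Rate of B = 1/6 job per hour
Combined rate = 1/2 + 1/6
Find common denominator: (6 + 2)/(2*6) = 8/12
Combined rate = 2/3 job per hour
Time together = 1 / (2/3) = 3/2 hours

3/2


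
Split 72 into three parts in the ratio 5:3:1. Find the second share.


Ratio = 5:3:1
Total parts = 5 + 3 + 1 = 9
Value per part = 72 / 9 = 8
First share = 5 * 8 = 40
Middle share = 3 * 8 = 24
Third share = 1 * 8 = 8

24


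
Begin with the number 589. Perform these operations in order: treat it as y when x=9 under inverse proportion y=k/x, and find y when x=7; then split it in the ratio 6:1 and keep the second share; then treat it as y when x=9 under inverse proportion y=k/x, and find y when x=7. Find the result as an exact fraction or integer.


Start with 589.
Step 1: Inverse prop: k = (589)*9; new y = k/7 = 589*9/7 = 5301/7
Step 2: Split 6:1, second share = 5301/7 * 1/7 = 5301/49
Step 3: Inverse prop: k = (5301/49)*9; new y = k/7 = 5301/49*9/7 = 47709/343
Final result = 47709/343

47709/343


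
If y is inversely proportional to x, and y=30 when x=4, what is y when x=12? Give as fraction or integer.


Inverse proportion: y = k/x
Find k: k = 4 * 30 = 120
Compute y at x=12: y = 120/12
y = 10

10


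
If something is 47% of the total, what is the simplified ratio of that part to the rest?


Part = 47%, Remainder = 53%
Ratio = 47:53
GCD(47, 53) = 1
Simplify: 47:53 = 47:53

47:53


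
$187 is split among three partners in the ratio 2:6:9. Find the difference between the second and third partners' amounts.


Total parts = 2 + 6 + 9 = 17
Value per part = 187 / 17 = 11
Shares: 2*11=22, 6*11=66, 9*11=99
Second share = 66, third share = 99
Difference = |66 - 99| = 33

33


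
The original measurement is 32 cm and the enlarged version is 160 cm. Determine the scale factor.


Original length = 32 cm
Scaled length = 160 cm
Scale factor = 160 / 32
= 5

5


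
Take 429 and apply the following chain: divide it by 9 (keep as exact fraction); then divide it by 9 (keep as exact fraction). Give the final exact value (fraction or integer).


Start with 429.
Step 1: Divide by 9: 429 / 9 = 143/3
Step 2: Divide by 9: 143/3 / 9 = 143/27
Final result = 143/27

143/27


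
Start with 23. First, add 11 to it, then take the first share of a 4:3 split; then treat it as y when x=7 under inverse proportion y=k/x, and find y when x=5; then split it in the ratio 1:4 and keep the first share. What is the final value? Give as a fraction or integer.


Start with 23.
Step 1: Add 11: 23+11=34; split 4:3 first = 34*4/7 = 136/7
Step 2: Inverse prop: k = (136/7)*7; new y = k/5 = 136/7*7/5 = 136/5
Step 3: Split 1:4, first share = 136/5 * 1/5 = 136/25
Final result = 136/25

136/25


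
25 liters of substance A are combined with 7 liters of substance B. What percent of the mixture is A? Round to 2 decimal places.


Volume of A = 25 L
Volume of B = 7 L
Total volume = 25 + 7 = 32 L
Percentage of A = (25/32) * 100
= 78.13%

78.13


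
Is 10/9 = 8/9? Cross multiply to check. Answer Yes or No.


Cross multiply to check 10/9 = 8/9
Left cross product: 10 * 9 = 90
Right cross product: 9 * 8 = 72
90 != 72
Not equal, so proportions differ => No

No


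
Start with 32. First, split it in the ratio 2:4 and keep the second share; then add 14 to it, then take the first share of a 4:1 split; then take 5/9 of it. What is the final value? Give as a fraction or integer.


Start with 32.
Step 1: Split 2:4, second share = 32 * 4/6 = 64/3
Step 2: Add 14: 64/3+14=106/3; split 4:1 first = 106/3*4/5 = 424/15
Step 3: Take 5/9: 424/15 * 5/9 = 424/27
Final result = 424/27

424/27


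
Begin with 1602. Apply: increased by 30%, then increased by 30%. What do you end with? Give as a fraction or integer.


Start: 1602
Step 1: increase by 30% => multiply by 130/100
  1602 * 130/100 = 10413/5
Step 2: increase by 30% => multiply by 130/100
  10413/5 * 130/100 = 135369/50
Final value = 135369/50

135369/50


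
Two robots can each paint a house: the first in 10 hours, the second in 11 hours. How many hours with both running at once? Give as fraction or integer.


Rate of A = 1/10 job per hour
Rate of B = 1/11 job per hour
Combined rate = 1/10 + 1/11
Find common denominator: (11 + 10)/(10*11) = 21/110
Combined rate = 21/110 job per hour
Time together = 1 / (21/110) = 110/21 hours

110/21


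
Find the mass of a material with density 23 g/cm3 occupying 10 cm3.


Using mass = density * volume
Density = 23 g/cm3
Volume = 10 cm3
Mass = 23 * 10
= 230 g

230


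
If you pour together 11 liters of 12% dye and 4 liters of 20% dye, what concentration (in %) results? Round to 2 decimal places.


Solute in mixture 1 = 12% of 11 L = 11*12/100 = 33/25 L
Solute in mixture 2 = 20% of 4 L = 4*20/100 = 4/5 L
Total solute = 33/25 + 4/5 = 53/25 L
Total volume = 11 + 4 = 15 L
Final concentration = 53/25/15 * 100 = 14.13%

14.13


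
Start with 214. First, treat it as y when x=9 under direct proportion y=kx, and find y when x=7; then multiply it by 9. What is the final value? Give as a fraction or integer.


Start with 214.
Step 1: Direct prop: k = (214)/9; new y = k*7 = 214*7/9 = 1498/9
Step 2: Multiply by 9: 1498/9 * 9 = 1498
Final result = 1498

1498


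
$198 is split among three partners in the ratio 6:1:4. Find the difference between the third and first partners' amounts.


Total parts = 6 + 1 + 4 = 11
Value per part = 198 / 11 = 18
Shares: 6*18=108, 1*18=18, 4*18=72
Third share = 72, first share = 108
Difference = |72 - 108| = 36

36
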